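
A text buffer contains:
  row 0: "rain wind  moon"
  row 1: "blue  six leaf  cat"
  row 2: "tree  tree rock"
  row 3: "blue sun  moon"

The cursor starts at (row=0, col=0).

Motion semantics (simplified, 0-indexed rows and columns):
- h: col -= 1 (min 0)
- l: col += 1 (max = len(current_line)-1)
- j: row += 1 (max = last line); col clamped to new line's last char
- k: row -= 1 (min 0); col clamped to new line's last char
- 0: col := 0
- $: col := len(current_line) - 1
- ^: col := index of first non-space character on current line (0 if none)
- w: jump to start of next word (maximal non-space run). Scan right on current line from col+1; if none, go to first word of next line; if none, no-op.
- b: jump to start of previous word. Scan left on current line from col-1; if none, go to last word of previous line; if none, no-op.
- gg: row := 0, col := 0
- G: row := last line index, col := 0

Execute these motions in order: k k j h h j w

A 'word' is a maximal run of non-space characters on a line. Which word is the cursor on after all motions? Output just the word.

After 1 (k): row=0 col=0 char='r'
After 2 (k): row=0 col=0 char='r'
After 3 (j): row=1 col=0 char='b'
After 4 (h): row=1 col=0 char='b'
After 5 (h): row=1 col=0 char='b'
After 6 (j): row=2 col=0 char='t'
After 7 (w): row=2 col=6 char='t'

Answer: tree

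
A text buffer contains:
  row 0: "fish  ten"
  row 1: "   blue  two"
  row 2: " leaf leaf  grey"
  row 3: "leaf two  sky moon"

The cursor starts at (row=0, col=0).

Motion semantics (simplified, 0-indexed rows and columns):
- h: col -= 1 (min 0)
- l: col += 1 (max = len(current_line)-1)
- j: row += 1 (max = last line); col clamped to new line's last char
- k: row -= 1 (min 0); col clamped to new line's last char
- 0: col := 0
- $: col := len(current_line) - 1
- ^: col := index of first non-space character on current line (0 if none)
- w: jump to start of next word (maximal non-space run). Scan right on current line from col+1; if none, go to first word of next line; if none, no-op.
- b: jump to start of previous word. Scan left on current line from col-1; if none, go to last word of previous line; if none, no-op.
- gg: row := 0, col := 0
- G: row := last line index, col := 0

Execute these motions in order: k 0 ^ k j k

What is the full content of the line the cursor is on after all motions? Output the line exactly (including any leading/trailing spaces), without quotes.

Answer: fish  ten

Derivation:
After 1 (k): row=0 col=0 char='f'
After 2 (0): row=0 col=0 char='f'
After 3 (^): row=0 col=0 char='f'
After 4 (k): row=0 col=0 char='f'
After 5 (j): row=1 col=0 char='_'
After 6 (k): row=0 col=0 char='f'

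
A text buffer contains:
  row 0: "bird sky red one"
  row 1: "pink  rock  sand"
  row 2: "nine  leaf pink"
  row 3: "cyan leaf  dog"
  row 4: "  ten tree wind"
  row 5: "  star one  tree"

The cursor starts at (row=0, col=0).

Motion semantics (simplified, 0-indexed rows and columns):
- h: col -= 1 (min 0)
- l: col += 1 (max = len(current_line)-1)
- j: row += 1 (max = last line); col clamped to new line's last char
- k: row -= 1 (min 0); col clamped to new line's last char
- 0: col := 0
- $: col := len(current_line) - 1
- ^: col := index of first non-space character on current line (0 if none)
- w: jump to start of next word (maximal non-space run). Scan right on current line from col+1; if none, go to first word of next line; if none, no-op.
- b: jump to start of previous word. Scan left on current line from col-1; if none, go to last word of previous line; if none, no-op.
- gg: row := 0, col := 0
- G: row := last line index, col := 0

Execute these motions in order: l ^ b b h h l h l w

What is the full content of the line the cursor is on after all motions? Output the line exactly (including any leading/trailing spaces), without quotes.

After 1 (l): row=0 col=1 char='i'
After 2 (^): row=0 col=0 char='b'
After 3 (b): row=0 col=0 char='b'
After 4 (b): row=0 col=0 char='b'
After 5 (h): row=0 col=0 char='b'
After 6 (h): row=0 col=0 char='b'
After 7 (l): row=0 col=1 char='i'
After 8 (h): row=0 col=0 char='b'
After 9 (l): row=0 col=1 char='i'
After 10 (w): row=0 col=5 char='s'

Answer: bird sky red one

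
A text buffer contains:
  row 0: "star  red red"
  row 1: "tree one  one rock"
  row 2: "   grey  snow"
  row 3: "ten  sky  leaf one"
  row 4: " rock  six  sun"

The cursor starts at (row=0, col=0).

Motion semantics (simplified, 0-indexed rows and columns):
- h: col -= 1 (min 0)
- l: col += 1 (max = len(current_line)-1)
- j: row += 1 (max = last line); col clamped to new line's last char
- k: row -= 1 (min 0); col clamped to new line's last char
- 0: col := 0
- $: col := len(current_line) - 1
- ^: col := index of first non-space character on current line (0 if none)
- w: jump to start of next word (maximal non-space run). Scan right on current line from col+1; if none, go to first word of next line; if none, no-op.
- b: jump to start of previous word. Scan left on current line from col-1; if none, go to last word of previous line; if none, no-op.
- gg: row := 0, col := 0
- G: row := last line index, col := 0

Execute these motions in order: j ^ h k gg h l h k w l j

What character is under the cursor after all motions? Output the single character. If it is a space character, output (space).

Answer: e

Derivation:
After 1 (j): row=1 col=0 char='t'
After 2 (^): row=1 col=0 char='t'
After 3 (h): row=1 col=0 char='t'
After 4 (k): row=0 col=0 char='s'
After 5 (gg): row=0 col=0 char='s'
After 6 (h): row=0 col=0 char='s'
After 7 (l): row=0 col=1 char='t'
After 8 (h): row=0 col=0 char='s'
After 9 (k): row=0 col=0 char='s'
After 10 (w): row=0 col=6 char='r'
After 11 (l): row=0 col=7 char='e'
After 12 (j): row=1 col=7 char='e'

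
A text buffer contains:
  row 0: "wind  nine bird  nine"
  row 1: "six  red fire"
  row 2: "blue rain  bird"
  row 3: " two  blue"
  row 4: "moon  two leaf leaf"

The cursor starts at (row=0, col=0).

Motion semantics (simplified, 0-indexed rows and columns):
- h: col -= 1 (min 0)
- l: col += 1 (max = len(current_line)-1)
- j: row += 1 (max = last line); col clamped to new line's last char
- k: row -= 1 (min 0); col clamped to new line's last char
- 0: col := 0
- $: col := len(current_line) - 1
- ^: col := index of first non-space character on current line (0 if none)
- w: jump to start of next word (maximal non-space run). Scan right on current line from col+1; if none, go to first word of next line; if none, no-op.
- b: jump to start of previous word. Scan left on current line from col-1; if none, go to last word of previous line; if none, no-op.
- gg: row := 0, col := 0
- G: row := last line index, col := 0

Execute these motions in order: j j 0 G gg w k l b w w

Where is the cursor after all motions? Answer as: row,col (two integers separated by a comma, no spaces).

Answer: 0,17

Derivation:
After 1 (j): row=1 col=0 char='s'
After 2 (j): row=2 col=0 char='b'
After 3 (0): row=2 col=0 char='b'
After 4 (G): row=4 col=0 char='m'
After 5 (gg): row=0 col=0 char='w'
After 6 (w): row=0 col=6 char='n'
After 7 (k): row=0 col=6 char='n'
After 8 (l): row=0 col=7 char='i'
After 9 (b): row=0 col=6 char='n'
After 10 (w): row=0 col=11 char='b'
After 11 (w): row=0 col=17 char='n'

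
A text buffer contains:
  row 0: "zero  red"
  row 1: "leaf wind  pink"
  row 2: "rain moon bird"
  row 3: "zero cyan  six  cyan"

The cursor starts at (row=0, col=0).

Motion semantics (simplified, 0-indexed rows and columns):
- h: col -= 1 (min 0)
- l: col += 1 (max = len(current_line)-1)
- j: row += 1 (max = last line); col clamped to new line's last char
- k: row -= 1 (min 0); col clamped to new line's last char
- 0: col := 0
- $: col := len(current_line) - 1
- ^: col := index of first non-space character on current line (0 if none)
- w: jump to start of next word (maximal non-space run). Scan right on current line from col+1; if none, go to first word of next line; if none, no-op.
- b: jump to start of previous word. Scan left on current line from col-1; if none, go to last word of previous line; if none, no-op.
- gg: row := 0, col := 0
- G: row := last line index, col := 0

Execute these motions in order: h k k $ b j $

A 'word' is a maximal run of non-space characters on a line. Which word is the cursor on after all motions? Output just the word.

After 1 (h): row=0 col=0 char='z'
After 2 (k): row=0 col=0 char='z'
After 3 (k): row=0 col=0 char='z'
After 4 ($): row=0 col=8 char='d'
After 5 (b): row=0 col=6 char='r'
After 6 (j): row=1 col=6 char='i'
After 7 ($): row=1 col=14 char='k'

Answer: pink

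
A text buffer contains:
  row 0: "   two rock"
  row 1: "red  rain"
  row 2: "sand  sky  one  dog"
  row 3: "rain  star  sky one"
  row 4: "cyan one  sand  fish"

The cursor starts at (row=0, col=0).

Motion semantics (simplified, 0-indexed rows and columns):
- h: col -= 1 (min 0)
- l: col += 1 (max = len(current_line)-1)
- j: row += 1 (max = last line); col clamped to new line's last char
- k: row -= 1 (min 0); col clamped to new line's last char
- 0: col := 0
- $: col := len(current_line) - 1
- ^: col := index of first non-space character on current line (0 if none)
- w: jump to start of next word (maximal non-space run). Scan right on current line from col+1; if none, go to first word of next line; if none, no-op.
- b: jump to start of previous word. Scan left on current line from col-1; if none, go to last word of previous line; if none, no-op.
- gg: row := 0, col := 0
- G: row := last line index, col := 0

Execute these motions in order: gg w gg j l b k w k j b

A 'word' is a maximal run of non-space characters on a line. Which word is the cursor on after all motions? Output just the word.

After 1 (gg): row=0 col=0 char='_'
After 2 (w): row=0 col=3 char='t'
After 3 (gg): row=0 col=0 char='_'
After 4 (j): row=1 col=0 char='r'
After 5 (l): row=1 col=1 char='e'
After 6 (b): row=1 col=0 char='r'
After 7 (k): row=0 col=0 char='_'
After 8 (w): row=0 col=3 char='t'
After 9 (k): row=0 col=3 char='t'
After 10 (j): row=1 col=3 char='_'
After 11 (b): row=1 col=0 char='r'

Answer: red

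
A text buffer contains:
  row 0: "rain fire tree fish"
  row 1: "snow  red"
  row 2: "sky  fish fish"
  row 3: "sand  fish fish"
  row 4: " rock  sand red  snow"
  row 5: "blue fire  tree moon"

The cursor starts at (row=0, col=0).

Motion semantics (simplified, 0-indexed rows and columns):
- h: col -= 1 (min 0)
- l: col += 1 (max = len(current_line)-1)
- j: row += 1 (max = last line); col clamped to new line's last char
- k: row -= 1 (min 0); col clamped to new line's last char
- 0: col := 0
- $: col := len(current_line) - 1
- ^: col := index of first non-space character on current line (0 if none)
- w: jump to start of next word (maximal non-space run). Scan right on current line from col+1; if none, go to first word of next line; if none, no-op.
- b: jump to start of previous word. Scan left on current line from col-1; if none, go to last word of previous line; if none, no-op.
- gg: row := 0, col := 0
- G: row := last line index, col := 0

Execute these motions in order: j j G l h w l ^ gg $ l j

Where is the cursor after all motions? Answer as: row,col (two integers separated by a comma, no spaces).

After 1 (j): row=1 col=0 char='s'
After 2 (j): row=2 col=0 char='s'
After 3 (G): row=5 col=0 char='b'
After 4 (l): row=5 col=1 char='l'
After 5 (h): row=5 col=0 char='b'
After 6 (w): row=5 col=5 char='f'
After 7 (l): row=5 col=6 char='i'
After 8 (^): row=5 col=0 char='b'
After 9 (gg): row=0 col=0 char='r'
After 10 ($): row=0 col=18 char='h'
After 11 (l): row=0 col=18 char='h'
After 12 (j): row=1 col=8 char='d'

Answer: 1,8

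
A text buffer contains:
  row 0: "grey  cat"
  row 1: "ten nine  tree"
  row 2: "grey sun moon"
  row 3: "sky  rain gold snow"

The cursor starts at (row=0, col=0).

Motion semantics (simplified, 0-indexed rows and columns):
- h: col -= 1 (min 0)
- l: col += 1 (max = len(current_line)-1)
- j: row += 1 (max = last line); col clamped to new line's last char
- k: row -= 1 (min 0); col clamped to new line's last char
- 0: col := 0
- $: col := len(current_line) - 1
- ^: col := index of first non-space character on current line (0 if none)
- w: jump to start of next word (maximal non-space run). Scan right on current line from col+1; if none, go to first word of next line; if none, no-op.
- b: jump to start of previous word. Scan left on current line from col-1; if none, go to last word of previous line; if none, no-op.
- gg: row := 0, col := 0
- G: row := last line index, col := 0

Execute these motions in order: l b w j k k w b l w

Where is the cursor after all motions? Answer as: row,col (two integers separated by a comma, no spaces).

After 1 (l): row=0 col=1 char='r'
After 2 (b): row=0 col=0 char='g'
After 3 (w): row=0 col=6 char='c'
After 4 (j): row=1 col=6 char='n'
After 5 (k): row=0 col=6 char='c'
After 6 (k): row=0 col=6 char='c'
After 7 (w): row=1 col=0 char='t'
After 8 (b): row=0 col=6 char='c'
After 9 (l): row=0 col=7 char='a'
After 10 (w): row=1 col=0 char='t'

Answer: 1,0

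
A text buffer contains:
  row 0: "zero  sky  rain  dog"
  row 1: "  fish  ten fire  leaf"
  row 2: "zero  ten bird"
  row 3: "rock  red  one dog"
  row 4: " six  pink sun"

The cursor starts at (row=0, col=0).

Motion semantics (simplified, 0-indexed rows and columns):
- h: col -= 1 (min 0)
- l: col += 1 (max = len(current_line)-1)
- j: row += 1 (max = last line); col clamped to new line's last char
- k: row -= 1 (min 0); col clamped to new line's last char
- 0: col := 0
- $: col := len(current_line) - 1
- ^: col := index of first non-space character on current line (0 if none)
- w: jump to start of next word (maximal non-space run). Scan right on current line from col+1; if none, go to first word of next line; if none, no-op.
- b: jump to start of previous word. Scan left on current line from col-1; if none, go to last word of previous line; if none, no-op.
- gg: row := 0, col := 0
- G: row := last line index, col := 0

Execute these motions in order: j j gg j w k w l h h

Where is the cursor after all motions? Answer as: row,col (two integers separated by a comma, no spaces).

After 1 (j): row=1 col=0 char='_'
After 2 (j): row=2 col=0 char='z'
After 3 (gg): row=0 col=0 char='z'
After 4 (j): row=1 col=0 char='_'
After 5 (w): row=1 col=2 char='f'
After 6 (k): row=0 col=2 char='r'
After 7 (w): row=0 col=6 char='s'
After 8 (l): row=0 col=7 char='k'
After 9 (h): row=0 col=6 char='s'
After 10 (h): row=0 col=5 char='_'

Answer: 0,5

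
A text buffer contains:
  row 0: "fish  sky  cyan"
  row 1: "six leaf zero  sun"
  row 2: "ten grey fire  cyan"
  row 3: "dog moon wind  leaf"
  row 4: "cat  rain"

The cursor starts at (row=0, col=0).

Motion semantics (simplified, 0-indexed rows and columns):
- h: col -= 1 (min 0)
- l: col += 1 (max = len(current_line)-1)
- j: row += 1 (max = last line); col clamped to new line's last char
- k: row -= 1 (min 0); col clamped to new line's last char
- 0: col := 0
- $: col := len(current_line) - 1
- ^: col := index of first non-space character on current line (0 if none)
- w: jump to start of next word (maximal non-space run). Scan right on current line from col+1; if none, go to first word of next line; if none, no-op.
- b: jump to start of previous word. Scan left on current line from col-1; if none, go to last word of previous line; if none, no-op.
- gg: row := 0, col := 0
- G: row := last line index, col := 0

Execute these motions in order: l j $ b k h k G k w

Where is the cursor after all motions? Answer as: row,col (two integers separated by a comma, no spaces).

Answer: 3,4

Derivation:
After 1 (l): row=0 col=1 char='i'
After 2 (j): row=1 col=1 char='i'
After 3 ($): row=1 col=17 char='n'
After 4 (b): row=1 col=15 char='s'
After 5 (k): row=0 col=14 char='n'
After 6 (h): row=0 col=13 char='a'
After 7 (k): row=0 col=13 char='a'
After 8 (G): row=4 col=0 char='c'
After 9 (k): row=3 col=0 char='d'
After 10 (w): row=3 col=4 char='m'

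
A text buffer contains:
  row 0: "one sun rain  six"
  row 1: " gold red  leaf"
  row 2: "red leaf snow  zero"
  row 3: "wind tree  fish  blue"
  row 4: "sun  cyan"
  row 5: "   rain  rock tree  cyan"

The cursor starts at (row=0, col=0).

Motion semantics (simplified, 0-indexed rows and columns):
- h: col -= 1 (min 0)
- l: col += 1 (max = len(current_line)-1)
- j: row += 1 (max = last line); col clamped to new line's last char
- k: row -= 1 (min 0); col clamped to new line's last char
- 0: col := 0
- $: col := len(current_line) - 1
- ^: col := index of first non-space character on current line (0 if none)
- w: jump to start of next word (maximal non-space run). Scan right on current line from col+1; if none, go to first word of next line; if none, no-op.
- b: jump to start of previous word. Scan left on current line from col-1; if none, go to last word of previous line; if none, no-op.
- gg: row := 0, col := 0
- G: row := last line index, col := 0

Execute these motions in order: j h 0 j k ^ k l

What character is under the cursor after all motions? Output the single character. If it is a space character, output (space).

Answer: e

Derivation:
After 1 (j): row=1 col=0 char='_'
After 2 (h): row=1 col=0 char='_'
After 3 (0): row=1 col=0 char='_'
After 4 (j): row=2 col=0 char='r'
After 5 (k): row=1 col=0 char='_'
After 6 (^): row=1 col=1 char='g'
After 7 (k): row=0 col=1 char='n'
After 8 (l): row=0 col=2 char='e'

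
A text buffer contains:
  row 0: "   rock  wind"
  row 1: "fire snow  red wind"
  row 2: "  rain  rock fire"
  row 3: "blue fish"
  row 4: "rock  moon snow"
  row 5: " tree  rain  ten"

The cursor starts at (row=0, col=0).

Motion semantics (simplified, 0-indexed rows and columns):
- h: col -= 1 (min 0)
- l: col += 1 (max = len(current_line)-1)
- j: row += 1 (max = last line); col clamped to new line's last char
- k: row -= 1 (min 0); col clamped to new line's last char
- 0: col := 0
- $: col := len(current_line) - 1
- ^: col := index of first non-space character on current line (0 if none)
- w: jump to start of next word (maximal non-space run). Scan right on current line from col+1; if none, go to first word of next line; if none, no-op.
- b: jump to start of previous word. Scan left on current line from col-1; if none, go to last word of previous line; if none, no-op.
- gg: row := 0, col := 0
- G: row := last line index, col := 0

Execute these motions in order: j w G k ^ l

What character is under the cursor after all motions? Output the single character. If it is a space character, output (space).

After 1 (j): row=1 col=0 char='f'
After 2 (w): row=1 col=5 char='s'
After 3 (G): row=5 col=0 char='_'
After 4 (k): row=4 col=0 char='r'
After 5 (^): row=4 col=0 char='r'
After 6 (l): row=4 col=1 char='o'

Answer: o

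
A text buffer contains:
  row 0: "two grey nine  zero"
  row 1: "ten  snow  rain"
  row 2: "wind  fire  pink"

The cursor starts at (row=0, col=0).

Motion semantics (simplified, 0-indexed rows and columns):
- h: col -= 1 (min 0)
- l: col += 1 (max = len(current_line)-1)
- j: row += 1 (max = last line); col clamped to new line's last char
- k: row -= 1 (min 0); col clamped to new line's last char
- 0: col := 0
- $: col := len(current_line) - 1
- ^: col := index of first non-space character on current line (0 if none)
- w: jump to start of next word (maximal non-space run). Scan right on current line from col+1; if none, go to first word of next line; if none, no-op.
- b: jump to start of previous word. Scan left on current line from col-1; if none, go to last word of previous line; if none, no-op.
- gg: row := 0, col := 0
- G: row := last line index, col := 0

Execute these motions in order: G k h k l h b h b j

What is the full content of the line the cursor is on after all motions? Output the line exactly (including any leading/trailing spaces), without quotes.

After 1 (G): row=2 col=0 char='w'
After 2 (k): row=1 col=0 char='t'
After 3 (h): row=1 col=0 char='t'
After 4 (k): row=0 col=0 char='t'
After 5 (l): row=0 col=1 char='w'
After 6 (h): row=0 col=0 char='t'
After 7 (b): row=0 col=0 char='t'
After 8 (h): row=0 col=0 char='t'
After 9 (b): row=0 col=0 char='t'
After 10 (j): row=1 col=0 char='t'

Answer: ten  snow  rain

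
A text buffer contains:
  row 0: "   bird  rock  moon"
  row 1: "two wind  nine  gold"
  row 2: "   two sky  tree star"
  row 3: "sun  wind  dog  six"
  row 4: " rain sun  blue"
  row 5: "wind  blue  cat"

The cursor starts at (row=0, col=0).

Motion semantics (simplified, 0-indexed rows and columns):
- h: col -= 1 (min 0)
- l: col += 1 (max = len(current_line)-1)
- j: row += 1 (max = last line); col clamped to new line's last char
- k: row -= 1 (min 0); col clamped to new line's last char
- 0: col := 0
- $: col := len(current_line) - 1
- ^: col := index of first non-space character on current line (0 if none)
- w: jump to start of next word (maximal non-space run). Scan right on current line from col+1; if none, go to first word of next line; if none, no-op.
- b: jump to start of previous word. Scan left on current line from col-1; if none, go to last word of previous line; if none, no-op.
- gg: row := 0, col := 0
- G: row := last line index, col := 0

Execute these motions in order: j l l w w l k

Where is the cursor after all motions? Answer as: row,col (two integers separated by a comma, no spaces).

Answer: 0,11

Derivation:
After 1 (j): row=1 col=0 char='t'
After 2 (l): row=1 col=1 char='w'
After 3 (l): row=1 col=2 char='o'
After 4 (w): row=1 col=4 char='w'
After 5 (w): row=1 col=10 char='n'
After 6 (l): row=1 col=11 char='i'
After 7 (k): row=0 col=11 char='c'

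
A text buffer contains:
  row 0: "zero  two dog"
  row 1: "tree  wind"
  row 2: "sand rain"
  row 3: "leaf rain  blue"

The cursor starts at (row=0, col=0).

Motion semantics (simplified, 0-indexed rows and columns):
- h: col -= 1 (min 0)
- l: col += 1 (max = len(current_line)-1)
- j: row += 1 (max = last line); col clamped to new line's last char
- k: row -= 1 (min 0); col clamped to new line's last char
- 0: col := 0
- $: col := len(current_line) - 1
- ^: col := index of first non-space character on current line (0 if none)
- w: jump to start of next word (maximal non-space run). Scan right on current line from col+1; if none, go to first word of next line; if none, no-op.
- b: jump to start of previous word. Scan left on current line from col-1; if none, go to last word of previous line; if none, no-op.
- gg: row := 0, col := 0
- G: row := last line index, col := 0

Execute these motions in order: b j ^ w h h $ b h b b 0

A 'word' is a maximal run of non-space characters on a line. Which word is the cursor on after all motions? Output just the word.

After 1 (b): row=0 col=0 char='z'
After 2 (j): row=1 col=0 char='t'
After 3 (^): row=1 col=0 char='t'
After 4 (w): row=1 col=6 char='w'
After 5 (h): row=1 col=5 char='_'
After 6 (h): row=1 col=4 char='_'
After 7 ($): row=1 col=9 char='d'
After 8 (b): row=1 col=6 char='w'
After 9 (h): row=1 col=5 char='_'
After 10 (b): row=1 col=0 char='t'
After 11 (b): row=0 col=10 char='d'
After 12 (0): row=0 col=0 char='z'

Answer: zero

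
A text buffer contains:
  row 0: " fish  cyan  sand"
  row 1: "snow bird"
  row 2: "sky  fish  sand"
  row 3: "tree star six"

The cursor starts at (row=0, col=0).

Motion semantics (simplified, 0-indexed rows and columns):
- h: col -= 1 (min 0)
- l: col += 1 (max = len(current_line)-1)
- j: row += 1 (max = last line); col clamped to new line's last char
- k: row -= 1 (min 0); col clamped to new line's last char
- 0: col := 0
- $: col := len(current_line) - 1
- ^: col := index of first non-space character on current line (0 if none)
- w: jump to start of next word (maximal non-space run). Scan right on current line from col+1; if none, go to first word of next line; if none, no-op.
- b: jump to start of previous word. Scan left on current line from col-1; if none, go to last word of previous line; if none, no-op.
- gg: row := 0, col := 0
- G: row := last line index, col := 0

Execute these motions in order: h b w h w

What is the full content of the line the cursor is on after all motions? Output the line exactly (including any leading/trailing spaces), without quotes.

Answer:  fish  cyan  sand

Derivation:
After 1 (h): row=0 col=0 char='_'
After 2 (b): row=0 col=0 char='_'
After 3 (w): row=0 col=1 char='f'
After 4 (h): row=0 col=0 char='_'
After 5 (w): row=0 col=1 char='f'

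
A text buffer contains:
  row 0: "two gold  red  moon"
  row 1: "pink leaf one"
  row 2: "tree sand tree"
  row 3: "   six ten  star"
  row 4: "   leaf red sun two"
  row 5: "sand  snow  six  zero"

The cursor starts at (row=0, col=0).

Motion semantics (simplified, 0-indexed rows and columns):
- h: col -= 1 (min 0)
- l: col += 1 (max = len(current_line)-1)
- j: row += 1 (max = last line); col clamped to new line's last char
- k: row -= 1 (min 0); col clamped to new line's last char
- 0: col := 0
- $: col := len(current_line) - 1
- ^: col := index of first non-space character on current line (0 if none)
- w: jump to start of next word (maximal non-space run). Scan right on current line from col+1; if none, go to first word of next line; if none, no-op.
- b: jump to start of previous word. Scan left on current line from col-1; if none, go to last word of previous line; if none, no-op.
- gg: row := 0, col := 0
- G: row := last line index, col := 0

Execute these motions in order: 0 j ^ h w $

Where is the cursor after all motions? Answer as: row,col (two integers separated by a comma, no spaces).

Answer: 1,12

Derivation:
After 1 (0): row=0 col=0 char='t'
After 2 (j): row=1 col=0 char='p'
After 3 (^): row=1 col=0 char='p'
After 4 (h): row=1 col=0 char='p'
After 5 (w): row=1 col=5 char='l'
After 6 ($): row=1 col=12 char='e'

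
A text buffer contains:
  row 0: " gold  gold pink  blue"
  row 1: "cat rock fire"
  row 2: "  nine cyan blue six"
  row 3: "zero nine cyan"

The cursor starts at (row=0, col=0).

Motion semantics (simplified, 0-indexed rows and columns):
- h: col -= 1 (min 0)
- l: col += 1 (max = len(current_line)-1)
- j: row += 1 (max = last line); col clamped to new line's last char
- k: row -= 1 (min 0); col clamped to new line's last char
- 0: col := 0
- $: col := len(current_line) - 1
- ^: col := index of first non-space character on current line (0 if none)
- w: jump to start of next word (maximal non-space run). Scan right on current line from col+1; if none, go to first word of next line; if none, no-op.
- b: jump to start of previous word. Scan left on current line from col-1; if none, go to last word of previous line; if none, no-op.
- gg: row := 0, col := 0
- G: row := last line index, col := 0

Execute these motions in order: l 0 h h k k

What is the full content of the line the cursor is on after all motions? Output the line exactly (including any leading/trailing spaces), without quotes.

Answer:  gold  gold pink  blue

Derivation:
After 1 (l): row=0 col=1 char='g'
After 2 (0): row=0 col=0 char='_'
After 3 (h): row=0 col=0 char='_'
After 4 (h): row=0 col=0 char='_'
After 5 (k): row=0 col=0 char='_'
After 6 (k): row=0 col=0 char='_'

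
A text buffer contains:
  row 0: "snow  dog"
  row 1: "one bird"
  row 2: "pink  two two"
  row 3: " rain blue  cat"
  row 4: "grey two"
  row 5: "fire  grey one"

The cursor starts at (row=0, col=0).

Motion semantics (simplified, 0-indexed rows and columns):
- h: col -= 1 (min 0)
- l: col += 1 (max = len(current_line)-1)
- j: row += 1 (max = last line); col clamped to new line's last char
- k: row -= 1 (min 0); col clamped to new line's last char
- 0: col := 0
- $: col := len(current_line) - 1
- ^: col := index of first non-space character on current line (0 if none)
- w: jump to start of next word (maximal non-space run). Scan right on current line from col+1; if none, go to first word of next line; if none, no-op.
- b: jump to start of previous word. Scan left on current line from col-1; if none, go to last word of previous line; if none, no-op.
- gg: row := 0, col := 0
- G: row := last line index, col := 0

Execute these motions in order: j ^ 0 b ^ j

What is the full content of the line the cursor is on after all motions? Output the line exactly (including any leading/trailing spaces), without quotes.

After 1 (j): row=1 col=0 char='o'
After 2 (^): row=1 col=0 char='o'
After 3 (0): row=1 col=0 char='o'
After 4 (b): row=0 col=6 char='d'
After 5 (^): row=0 col=0 char='s'
After 6 (j): row=1 col=0 char='o'

Answer: one bird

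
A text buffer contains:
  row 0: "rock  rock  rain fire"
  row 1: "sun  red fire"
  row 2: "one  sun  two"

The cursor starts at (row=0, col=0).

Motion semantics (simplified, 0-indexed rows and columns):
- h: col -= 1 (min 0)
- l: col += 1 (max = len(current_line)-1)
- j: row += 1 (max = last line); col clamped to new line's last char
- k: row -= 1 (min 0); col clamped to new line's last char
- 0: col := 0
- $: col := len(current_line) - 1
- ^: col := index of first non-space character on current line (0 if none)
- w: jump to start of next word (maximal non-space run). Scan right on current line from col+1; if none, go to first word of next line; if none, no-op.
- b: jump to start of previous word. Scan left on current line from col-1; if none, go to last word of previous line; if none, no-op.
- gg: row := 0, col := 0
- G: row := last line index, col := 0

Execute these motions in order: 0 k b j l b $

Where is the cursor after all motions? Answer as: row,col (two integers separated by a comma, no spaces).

Answer: 1,12

Derivation:
After 1 (0): row=0 col=0 char='r'
After 2 (k): row=0 col=0 char='r'
After 3 (b): row=0 col=0 char='r'
After 4 (j): row=1 col=0 char='s'
After 5 (l): row=1 col=1 char='u'
After 6 (b): row=1 col=0 char='s'
After 7 ($): row=1 col=12 char='e'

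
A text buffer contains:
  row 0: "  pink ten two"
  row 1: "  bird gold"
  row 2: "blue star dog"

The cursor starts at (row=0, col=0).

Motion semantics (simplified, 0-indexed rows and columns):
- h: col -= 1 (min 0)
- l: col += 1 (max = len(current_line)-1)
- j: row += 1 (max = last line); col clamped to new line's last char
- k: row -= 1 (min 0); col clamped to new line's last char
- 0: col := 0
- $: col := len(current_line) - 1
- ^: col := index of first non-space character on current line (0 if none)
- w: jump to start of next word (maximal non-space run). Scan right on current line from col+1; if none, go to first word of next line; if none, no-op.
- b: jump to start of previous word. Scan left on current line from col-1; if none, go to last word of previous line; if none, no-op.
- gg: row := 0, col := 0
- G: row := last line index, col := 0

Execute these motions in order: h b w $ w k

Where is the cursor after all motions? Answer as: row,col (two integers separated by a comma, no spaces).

After 1 (h): row=0 col=0 char='_'
After 2 (b): row=0 col=0 char='_'
After 3 (w): row=0 col=2 char='p'
After 4 ($): row=0 col=13 char='o'
After 5 (w): row=1 col=2 char='b'
After 6 (k): row=0 col=2 char='p'

Answer: 0,2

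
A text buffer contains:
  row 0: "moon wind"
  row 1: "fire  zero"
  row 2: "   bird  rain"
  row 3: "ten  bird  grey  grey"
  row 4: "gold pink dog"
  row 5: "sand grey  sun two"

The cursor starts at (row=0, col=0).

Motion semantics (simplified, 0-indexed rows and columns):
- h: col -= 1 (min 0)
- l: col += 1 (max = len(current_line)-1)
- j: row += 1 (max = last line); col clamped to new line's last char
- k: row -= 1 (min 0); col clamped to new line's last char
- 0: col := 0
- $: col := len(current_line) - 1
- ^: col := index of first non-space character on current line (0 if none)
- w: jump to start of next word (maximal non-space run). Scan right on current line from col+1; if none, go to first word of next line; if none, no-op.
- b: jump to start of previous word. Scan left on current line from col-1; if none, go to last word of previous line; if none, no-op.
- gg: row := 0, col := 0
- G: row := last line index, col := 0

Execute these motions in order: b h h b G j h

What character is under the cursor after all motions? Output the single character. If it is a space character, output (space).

After 1 (b): row=0 col=0 char='m'
After 2 (h): row=0 col=0 char='m'
After 3 (h): row=0 col=0 char='m'
After 4 (b): row=0 col=0 char='m'
After 5 (G): row=5 col=0 char='s'
After 6 (j): row=5 col=0 char='s'
After 7 (h): row=5 col=0 char='s'

Answer: s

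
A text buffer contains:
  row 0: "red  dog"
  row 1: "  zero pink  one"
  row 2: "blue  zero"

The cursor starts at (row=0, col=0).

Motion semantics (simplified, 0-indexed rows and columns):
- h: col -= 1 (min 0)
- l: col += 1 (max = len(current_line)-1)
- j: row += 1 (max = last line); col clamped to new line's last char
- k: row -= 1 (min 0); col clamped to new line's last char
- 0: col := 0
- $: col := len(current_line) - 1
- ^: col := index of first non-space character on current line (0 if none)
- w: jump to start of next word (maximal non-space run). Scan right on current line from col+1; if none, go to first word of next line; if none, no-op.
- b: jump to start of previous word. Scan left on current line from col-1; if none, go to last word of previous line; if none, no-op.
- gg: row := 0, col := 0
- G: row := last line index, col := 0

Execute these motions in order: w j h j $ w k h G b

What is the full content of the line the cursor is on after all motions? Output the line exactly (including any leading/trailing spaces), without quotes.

After 1 (w): row=0 col=5 char='d'
After 2 (j): row=1 col=5 char='o'
After 3 (h): row=1 col=4 char='r'
After 4 (j): row=2 col=4 char='_'
After 5 ($): row=2 col=9 char='o'
After 6 (w): row=2 col=9 char='o'
After 7 (k): row=1 col=9 char='n'
After 8 (h): row=1 col=8 char='i'
After 9 (G): row=2 col=0 char='b'
After 10 (b): row=1 col=13 char='o'

Answer:   zero pink  one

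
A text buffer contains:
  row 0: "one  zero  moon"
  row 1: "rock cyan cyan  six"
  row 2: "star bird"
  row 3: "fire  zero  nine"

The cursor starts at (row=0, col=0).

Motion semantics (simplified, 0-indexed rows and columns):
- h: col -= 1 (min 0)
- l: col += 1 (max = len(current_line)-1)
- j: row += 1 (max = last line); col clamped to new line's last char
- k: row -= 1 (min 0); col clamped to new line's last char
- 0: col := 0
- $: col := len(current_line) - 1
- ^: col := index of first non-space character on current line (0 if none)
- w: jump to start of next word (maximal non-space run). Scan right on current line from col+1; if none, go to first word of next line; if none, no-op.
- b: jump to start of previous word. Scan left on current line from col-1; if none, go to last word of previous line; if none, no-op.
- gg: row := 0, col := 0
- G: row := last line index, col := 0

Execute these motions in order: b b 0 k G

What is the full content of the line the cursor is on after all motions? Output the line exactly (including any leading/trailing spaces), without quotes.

Answer: fire  zero  nine

Derivation:
After 1 (b): row=0 col=0 char='o'
After 2 (b): row=0 col=0 char='o'
After 3 (0): row=0 col=0 char='o'
After 4 (k): row=0 col=0 char='o'
After 5 (G): row=3 col=0 char='f'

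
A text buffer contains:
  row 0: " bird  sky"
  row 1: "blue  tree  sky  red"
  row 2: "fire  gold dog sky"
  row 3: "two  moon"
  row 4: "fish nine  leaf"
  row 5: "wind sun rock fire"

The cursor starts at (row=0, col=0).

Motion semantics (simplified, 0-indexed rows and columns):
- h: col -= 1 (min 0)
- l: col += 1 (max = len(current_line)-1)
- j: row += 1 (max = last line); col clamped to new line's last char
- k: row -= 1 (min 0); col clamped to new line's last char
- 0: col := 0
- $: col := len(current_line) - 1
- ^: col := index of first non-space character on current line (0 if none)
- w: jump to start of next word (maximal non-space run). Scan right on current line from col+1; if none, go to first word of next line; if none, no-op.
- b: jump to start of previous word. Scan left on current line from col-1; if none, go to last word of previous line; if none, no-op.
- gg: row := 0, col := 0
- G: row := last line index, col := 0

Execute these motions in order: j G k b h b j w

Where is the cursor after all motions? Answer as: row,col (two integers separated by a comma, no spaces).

After 1 (j): row=1 col=0 char='b'
After 2 (G): row=5 col=0 char='w'
After 3 (k): row=4 col=0 char='f'
After 4 (b): row=3 col=5 char='m'
After 5 (h): row=3 col=4 char='_'
After 6 (b): row=3 col=0 char='t'
After 7 (j): row=4 col=0 char='f'
After 8 (w): row=4 col=5 char='n'

Answer: 4,5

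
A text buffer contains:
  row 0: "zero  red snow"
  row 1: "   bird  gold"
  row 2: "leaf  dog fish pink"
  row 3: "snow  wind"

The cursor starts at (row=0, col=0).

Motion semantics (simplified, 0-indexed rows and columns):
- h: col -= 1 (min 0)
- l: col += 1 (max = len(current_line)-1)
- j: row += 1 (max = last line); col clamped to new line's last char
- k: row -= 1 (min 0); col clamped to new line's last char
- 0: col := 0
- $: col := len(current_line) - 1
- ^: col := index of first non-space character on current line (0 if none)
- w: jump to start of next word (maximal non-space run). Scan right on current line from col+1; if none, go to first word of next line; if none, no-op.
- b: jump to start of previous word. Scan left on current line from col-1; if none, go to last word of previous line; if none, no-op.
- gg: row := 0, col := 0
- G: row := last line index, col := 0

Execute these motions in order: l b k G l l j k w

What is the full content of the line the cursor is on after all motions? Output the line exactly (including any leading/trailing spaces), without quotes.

Answer: leaf  dog fish pink

Derivation:
After 1 (l): row=0 col=1 char='e'
After 2 (b): row=0 col=0 char='z'
After 3 (k): row=0 col=0 char='z'
After 4 (G): row=3 col=0 char='s'
After 5 (l): row=3 col=1 char='n'
After 6 (l): row=3 col=2 char='o'
After 7 (j): row=3 col=2 char='o'
After 8 (k): row=2 col=2 char='a'
After 9 (w): row=2 col=6 char='d'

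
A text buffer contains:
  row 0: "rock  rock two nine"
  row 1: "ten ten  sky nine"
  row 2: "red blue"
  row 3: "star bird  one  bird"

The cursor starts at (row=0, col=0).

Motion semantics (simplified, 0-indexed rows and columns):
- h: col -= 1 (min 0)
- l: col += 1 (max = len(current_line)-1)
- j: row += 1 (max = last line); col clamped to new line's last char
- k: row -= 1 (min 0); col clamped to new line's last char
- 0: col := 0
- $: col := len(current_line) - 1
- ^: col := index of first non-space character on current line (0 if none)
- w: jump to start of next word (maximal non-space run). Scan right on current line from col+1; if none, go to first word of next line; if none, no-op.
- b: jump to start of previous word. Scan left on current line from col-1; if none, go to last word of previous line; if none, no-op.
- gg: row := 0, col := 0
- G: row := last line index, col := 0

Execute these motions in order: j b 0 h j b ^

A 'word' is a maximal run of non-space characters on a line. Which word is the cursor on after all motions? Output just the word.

After 1 (j): row=1 col=0 char='t'
After 2 (b): row=0 col=15 char='n'
After 3 (0): row=0 col=0 char='r'
After 4 (h): row=0 col=0 char='r'
After 5 (j): row=1 col=0 char='t'
After 6 (b): row=0 col=15 char='n'
After 7 (^): row=0 col=0 char='r'

Answer: rock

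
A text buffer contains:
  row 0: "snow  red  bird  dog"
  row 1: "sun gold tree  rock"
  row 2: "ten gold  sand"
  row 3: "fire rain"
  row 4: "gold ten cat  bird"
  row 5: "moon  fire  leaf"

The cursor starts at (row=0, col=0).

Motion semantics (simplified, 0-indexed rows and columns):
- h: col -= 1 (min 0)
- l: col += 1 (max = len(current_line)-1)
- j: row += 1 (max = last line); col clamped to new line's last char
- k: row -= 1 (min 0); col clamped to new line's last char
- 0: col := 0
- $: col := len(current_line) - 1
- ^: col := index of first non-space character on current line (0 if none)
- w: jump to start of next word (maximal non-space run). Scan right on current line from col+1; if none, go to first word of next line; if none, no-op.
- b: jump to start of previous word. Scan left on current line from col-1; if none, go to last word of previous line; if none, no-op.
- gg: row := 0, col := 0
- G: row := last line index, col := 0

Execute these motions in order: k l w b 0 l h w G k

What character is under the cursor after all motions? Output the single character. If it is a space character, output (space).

Answer: g

Derivation:
After 1 (k): row=0 col=0 char='s'
After 2 (l): row=0 col=1 char='n'
After 3 (w): row=0 col=6 char='r'
After 4 (b): row=0 col=0 char='s'
After 5 (0): row=0 col=0 char='s'
After 6 (l): row=0 col=1 char='n'
After 7 (h): row=0 col=0 char='s'
After 8 (w): row=0 col=6 char='r'
After 9 (G): row=5 col=0 char='m'
After 10 (k): row=4 col=0 char='g'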